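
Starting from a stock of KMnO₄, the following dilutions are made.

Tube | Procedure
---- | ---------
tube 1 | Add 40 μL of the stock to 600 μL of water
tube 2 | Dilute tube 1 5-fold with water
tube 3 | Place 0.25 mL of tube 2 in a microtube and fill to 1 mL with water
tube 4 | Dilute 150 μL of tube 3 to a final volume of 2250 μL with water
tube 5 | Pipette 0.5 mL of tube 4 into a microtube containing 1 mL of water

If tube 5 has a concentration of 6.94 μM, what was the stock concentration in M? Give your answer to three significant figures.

Step 1: 40 μL + 600 μL = 640 μL total → factor 640/40 = 16
Step 2: 5-fold → factor 5
Step 3: 0.25 mL brought to 1 mL → factor 1/0.25 = 4
Step 4: 150 μL brought to 2250 μL → factor 2250/150 = 15
Step 5: 0.5 mL + 1 mL = 1.5 mL total → factor 1.5/0.5 = 3
Overall dilution factor = 16 × 5 × 4 × 15 × 3 = 14400
Stock = 6.94 μM × 14400 = 9.994 × 10^4 μM = 0.0999 M

0.0999 M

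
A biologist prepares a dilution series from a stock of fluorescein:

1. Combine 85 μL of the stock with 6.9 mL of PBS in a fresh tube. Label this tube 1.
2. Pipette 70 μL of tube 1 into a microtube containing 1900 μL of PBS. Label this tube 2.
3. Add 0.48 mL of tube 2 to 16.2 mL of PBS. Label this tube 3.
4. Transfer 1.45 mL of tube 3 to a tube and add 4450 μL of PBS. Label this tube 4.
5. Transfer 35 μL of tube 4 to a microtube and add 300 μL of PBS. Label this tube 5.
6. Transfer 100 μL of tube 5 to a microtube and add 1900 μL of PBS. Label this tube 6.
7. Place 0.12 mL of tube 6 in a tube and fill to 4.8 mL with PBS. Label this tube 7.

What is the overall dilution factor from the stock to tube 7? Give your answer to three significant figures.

Step 1: 85 μL + 6.9 mL = 6985 μL total → factor 6985/85 = 82.176
Step 2: 70 μL + 1900 μL = 1970 μL total → factor 1970/70 = 28.143
Step 3: 0.48 mL + 16.2 mL = 16.68 mL total → factor 16.68/0.48 = 34.75
Step 4: 1.45 mL + 4450 μL = 5.9 mL total → factor 5.9/1.45 = 4.069
Step 5: 35 μL + 300 μL = 335 μL total → factor 335/35 = 9.5714
Step 6: 100 μL + 1900 μL = 2000 μL total → factor 2000/100 = 20
Step 7: 0.12 mL brought to 4.8 mL → factor 4.8/0.12 = 40
Overall dilution factor = 82.176 × 28.143 × 34.75 × 4.069 × 9.5714 × 20 × 40 = 2.5039 × 10^9

2.50 × 10^9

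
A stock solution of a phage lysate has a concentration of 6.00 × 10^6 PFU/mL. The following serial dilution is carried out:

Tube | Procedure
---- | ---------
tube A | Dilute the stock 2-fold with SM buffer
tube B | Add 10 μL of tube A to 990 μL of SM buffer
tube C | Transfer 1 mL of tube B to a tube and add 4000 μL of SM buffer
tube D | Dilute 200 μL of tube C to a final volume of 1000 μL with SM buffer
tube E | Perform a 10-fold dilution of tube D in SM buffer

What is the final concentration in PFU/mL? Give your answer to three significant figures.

120 PFU/mL

Step 1: 2-fold → factor 2
Step 2: 10 μL + 990 μL = 1000 μL total → factor 1000/10 = 100
Step 3: 1 mL + 4000 μL = 5 mL total → factor 5/1 = 5
Step 4: 200 μL brought to 1000 μL → factor 1000/200 = 5
Step 5: 10-fold → factor 10
Overall dilution factor = 2 × 100 × 5 × 5 × 10 = 50000
Final = 6.00 × 10^6 PFU/mL / 50000 = 120 PFU/mL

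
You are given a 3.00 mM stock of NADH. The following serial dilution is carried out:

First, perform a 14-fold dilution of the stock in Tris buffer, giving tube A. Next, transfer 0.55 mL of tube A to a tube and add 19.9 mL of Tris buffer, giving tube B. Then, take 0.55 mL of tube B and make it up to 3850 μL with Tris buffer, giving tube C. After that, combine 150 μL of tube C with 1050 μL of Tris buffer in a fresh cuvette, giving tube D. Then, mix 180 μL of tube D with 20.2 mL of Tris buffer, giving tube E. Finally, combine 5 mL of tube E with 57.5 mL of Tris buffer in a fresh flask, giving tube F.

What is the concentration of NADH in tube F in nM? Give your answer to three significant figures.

0.0727 nM

Step 1: 14-fold → factor 14
Step 2: 0.55 mL + 19.9 mL = 20.45 mL total → factor 20.45/0.55 = 37.182
Step 3: 0.55 mL brought to 3850 μL → factor 3.85/0.55 = 7
Step 4: 150 μL + 1050 μL = 1200 μL total → factor 1200/150 = 8
Step 5: 180 μL + 20.2 mL = 20380 μL total → factor 20380/180 = 113.22
Step 6: 5 mL + 57.5 mL = 62.5 mL total → factor 62.5/5 = 12.5
Overall dilution factor = 14 × 37.182 × 7 × 8 × 113.22 × 12.5 = 4.1256 × 10^7
Final = 3.00 mM / 4.1256 × 10^7 = 7.272 × 10^-8 mM = 0.0727 nM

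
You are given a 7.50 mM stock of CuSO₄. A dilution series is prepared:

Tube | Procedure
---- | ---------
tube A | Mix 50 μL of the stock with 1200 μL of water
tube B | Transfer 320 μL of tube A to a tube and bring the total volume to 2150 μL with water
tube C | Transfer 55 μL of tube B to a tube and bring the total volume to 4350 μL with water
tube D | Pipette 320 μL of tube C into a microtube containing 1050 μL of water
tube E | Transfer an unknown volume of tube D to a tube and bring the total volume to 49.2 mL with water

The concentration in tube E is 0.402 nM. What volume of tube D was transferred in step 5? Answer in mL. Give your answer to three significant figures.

Step 1: 50 μL + 1200 μL = 1250 μL total → factor 1250/50 = 25
Step 2: 320 μL brought to 2150 μL → factor 2150/320 = 6.7188
Step 3: 55 μL brought to 4350 μL → factor 4350/55 = 79.091
Step 4: 320 μL + 1050 μL = 1370 μL total → factor 1370/320 = 4.2812
Step 5: v brought to 49.2 mL → factor = 49.2 mL/v
Product of known-step factors = 56876
Overall factor = 7.50 mM / (0.402 nM) = 1.8657 × 10^7
Step-5 factor = 1.8657 × 10^7 / 56876 = 328.03
v = 49.2 mL / 328.03 = 0.150 mL

0.150 mL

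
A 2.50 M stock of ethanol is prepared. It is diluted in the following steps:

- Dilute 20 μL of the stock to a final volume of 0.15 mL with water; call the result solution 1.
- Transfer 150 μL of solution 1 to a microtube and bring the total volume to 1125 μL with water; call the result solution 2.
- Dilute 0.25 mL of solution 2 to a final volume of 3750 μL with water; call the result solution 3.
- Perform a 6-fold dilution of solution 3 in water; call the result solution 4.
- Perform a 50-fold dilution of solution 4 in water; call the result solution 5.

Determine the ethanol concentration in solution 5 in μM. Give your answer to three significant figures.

9.88 μM

Step 1: 20 μL brought to 0.15 mL → factor 150/20 = 7.5
Step 2: 150 μL brought to 1125 μL → factor 1125/150 = 7.5
Step 3: 0.25 mL brought to 3750 μL → factor 3.75/0.25 = 15
Step 4: 6-fold → factor 6
Step 5: 50-fold → factor 50
Overall dilution factor = 7.5 × 7.5 × 15 × 6 × 50 = 2.5312 × 10^5
Final = 2.50 M / 2.5312 × 10^5 = 9.877 × 10^-6 M = 9.88 μM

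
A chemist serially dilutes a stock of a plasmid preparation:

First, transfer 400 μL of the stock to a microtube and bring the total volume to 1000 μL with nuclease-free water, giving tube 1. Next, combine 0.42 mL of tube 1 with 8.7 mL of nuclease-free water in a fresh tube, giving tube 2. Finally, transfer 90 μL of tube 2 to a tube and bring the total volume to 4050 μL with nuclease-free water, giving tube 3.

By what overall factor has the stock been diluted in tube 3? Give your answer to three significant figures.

2.44 × 10^3

Step 1: 400 μL brought to 1000 μL → factor 1000/400 = 2.5
Step 2: 0.42 mL + 8.7 mL = 9.12 mL total → factor 9.12/0.42 = 21.714
Step 3: 90 μL brought to 4050 μL → factor 4050/90 = 45
Overall dilution factor = 2.5 × 21.714 × 45 = 2442.9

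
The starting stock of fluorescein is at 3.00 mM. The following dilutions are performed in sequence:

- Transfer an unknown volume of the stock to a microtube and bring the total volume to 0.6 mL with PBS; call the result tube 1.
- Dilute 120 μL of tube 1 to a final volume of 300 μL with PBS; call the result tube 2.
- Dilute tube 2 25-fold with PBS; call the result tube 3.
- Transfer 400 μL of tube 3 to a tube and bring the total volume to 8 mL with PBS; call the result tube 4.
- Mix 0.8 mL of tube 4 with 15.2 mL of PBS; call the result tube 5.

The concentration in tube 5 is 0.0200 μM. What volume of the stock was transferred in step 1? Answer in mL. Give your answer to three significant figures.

0.100 mL

Step 1: v brought to 0.6 mL → factor = 0.6 mL/v
Step 2: 120 μL brought to 300 μL → factor 300/120 = 2.5
Step 3: 25-fold → factor 25
Step 4: 400 μL brought to 8 mL → factor 8000/400 = 20
Step 5: 0.8 mL + 15.2 mL = 16 mL total → factor 16/0.8 = 20
Product of known-step factors = 25000
Overall factor = 3.00 mM / (0.0200 μM) = 1.5 × 10^5
Step-1 factor = 1.5 × 10^5 / 25000 = 6
v = 0.6 mL / 6 = 0.100 mL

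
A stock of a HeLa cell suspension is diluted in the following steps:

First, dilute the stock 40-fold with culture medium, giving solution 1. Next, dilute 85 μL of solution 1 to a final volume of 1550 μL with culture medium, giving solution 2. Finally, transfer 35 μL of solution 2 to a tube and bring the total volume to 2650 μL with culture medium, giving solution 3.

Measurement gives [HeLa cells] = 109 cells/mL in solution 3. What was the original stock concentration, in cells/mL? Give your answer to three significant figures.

6.02 × 10^6 cells/mL

Step 1: 40-fold → factor 40
Step 2: 85 μL brought to 1550 μL → factor 1550/85 = 18.235
Step 3: 35 μL brought to 2650 μL → factor 2650/35 = 75.714
Overall dilution factor = 40 × 18.235 × 75.714 = 55227
Stock = 109 cells/mL × 55227 = 6.02 × 10^6 cells/mL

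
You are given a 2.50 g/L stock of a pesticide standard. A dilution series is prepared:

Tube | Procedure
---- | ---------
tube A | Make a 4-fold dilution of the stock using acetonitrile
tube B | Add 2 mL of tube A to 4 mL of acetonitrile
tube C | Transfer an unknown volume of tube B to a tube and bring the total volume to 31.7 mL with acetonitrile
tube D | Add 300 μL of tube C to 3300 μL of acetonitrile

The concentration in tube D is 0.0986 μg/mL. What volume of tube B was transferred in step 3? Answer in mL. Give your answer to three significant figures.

0.180 mL

Step 1: 4-fold → factor 4
Step 2: 2 mL + 4 mL = 6 mL total → factor 6/2 = 3
Step 3: v brought to 31.7 mL → factor = 31.7 mL/v
Step 4: 300 μL + 3300 μL = 3600 μL total → factor 3600/300 = 12
Product of known-step factors = 144
Overall factor = 2.50 g/L / (0.0986 μg/mL) = 25355
Step-3 factor = 25355 / 144 = 176.08
v = 31.7 mL / 176.08 = 0.180 mL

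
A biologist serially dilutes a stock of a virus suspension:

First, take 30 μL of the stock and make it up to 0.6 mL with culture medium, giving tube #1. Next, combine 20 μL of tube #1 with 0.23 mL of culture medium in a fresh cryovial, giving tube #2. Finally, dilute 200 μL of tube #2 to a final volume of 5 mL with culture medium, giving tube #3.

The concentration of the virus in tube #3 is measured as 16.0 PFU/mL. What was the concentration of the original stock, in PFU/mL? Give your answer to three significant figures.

Step 1: 30 μL brought to 0.6 mL → factor 600/30 = 20
Step 2: 20 μL + 0.23 mL = 250 μL total → factor 250/20 = 12.5
Step 3: 200 μL brought to 5 mL → factor 5000/200 = 25
Overall dilution factor = 20 × 12.5 × 25 = 6250
Stock = 16.0 PFU/mL × 6250 = 1.00 × 10^5 PFU/mL

1.00 × 10^5 PFU/mL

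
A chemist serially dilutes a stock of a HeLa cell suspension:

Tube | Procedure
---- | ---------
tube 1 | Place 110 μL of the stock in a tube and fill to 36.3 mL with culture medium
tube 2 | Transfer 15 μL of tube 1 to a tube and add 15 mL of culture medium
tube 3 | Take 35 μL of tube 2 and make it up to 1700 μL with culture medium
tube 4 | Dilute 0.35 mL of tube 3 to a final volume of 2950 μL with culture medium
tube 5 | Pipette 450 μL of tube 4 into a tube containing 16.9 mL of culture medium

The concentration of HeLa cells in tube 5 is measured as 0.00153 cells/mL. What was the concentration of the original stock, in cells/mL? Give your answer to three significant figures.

7.98 × 10^6 cells/mL

Step 1: 110 μL brought to 36.3 mL → factor 36300/110 = 330
Step 2: 15 μL + 15 mL = 15015 μL total → factor 15015/15 = 1001
Step 3: 35 μL brought to 1700 μL → factor 1700/35 = 48.571
Step 4: 0.35 mL brought to 2950 μL → factor 2.95/0.35 = 8.4286
Step 5: 450 μL + 16.9 mL = 17350 μL total → factor 17350/450 = 38.556
Overall dilution factor = 330 × 1001 × 48.571 × 8.4286 × 38.556 = 5.214 × 10^9
Stock = 0.00153 cells/mL × 5.214 × 10^9 = 7.98 × 10^6 cells/mL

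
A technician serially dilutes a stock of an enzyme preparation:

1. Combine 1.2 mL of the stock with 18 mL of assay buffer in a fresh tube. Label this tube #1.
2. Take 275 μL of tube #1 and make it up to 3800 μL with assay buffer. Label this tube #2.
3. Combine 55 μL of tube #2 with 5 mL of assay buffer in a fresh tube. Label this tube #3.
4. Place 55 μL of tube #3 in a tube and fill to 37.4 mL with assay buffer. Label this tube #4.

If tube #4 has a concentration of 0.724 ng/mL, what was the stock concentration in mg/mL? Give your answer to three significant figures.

Step 1: 1.2 mL + 18 mL = 19.2 mL total → factor 19.2/1.2 = 16
Step 2: 275 μL brought to 3800 μL → factor 3800/275 = 13.818
Step 3: 55 μL + 5 mL = 5055 μL total → factor 5055/55 = 91.909
Step 4: 55 μL brought to 37.4 mL → factor 37400/55 = 680
Overall dilution factor = 16 × 13.818 × 91.909 × 680 = 1.3818 × 10^7
Stock = 0.724 ng/mL × 1.3818 × 10^7 = 1.000 × 10^7 ng/mL = 10.0 mg/mL

10.0 mg/mL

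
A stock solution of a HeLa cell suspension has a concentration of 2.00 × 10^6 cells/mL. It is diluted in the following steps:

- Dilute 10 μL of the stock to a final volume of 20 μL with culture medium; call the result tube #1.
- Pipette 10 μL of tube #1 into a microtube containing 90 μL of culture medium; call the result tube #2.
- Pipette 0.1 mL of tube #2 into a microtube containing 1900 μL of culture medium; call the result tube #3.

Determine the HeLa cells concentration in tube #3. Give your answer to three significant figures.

5.00 × 10^3 cells/mL

Step 1: 10 μL brought to 20 μL → factor 20/10 = 2
Step 2: 10 μL + 90 μL = 100 μL total → factor 100/10 = 10
Step 3: 0.1 mL + 1900 μL = 2 mL total → factor 2/0.1 = 20
Overall dilution factor = 2 × 10 × 20 = 400
Final = 2.00 × 10^6 cells/mL / 400 = 5.00 × 10^3 cells/mL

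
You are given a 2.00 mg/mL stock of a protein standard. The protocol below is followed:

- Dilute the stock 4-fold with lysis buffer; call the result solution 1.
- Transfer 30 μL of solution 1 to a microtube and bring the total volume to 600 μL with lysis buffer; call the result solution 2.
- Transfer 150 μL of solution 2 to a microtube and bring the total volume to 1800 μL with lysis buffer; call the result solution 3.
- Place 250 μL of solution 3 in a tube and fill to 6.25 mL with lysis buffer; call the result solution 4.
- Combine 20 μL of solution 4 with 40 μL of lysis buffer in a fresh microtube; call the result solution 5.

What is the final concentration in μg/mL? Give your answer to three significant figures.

0.0278 μg/mL

Step 1: 4-fold → factor 4
Step 2: 30 μL brought to 600 μL → factor 600/30 = 20
Step 3: 150 μL brought to 1800 μL → factor 1800/150 = 12
Step 4: 250 μL brought to 6.25 mL → factor 6250/250 = 25
Step 5: 20 μL + 40 μL = 60 μL total → factor 60/20 = 3
Overall dilution factor = 4 × 20 × 12 × 25 × 3 = 72000
Final = 2.00 mg/mL / 72000 = 2.778 × 10^-5 mg/mL = 0.0278 μg/mL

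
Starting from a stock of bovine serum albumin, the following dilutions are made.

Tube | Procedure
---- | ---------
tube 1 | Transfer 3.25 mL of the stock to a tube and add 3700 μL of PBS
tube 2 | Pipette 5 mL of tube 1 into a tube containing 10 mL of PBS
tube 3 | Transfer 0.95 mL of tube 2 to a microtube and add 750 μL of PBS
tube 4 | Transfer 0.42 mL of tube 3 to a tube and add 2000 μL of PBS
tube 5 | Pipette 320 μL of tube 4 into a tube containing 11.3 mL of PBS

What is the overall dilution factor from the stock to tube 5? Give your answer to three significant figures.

Step 1: 3.25 mL + 3700 μL = 6.95 mL total → factor 6.95/3.25 = 2.1385
Step 2: 5 mL + 10 mL = 15 mL total → factor 15/5 = 3
Step 3: 0.95 mL + 750 μL = 1.7 mL total → factor 1.7/0.95 = 1.7895
Step 4: 0.42 mL + 2000 μL = 2.42 mL total → factor 2.42/0.42 = 5.7619
Step 5: 320 μL + 11.3 mL = 11620 μL total → factor 11620/320 = 36.312
Overall dilution factor = 2.1385 × 3 × 1.7895 × 5.7619 × 36.312 = 2402

2.40 × 10^3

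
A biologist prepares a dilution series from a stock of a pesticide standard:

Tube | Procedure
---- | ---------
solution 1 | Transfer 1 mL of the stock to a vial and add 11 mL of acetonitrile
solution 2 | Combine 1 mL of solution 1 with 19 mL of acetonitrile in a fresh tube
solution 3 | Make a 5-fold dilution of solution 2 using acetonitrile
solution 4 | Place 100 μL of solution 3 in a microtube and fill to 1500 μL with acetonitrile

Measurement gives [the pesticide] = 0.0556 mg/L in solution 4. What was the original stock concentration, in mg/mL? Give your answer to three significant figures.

Step 1: 1 mL + 11 mL = 12 mL total → factor 12/1 = 12
Step 2: 1 mL + 19 mL = 20 mL total → factor 20/1 = 20
Step 3: 5-fold → factor 5
Step 4: 100 μL brought to 1500 μL → factor 1500/100 = 15
Overall dilution factor = 12 × 20 × 5 × 15 = 18000
Stock = 0.0556 mg/L × 18000 = 1001 mg/L = 1.00 mg/mL

1.00 mg/mL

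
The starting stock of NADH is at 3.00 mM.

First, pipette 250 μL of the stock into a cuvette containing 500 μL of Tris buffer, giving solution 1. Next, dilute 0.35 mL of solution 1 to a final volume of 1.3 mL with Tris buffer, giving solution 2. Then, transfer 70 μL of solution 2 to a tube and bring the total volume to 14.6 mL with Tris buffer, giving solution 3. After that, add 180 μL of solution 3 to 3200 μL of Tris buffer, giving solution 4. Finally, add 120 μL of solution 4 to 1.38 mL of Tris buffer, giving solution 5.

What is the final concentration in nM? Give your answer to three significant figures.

Step 1: 250 μL + 500 μL = 750 μL total → factor 750/250 = 3
Step 2: 0.35 mL brought to 1.3 mL → factor 1.3/0.35 = 3.7143
Step 3: 70 μL brought to 14.6 mL → factor 14600/70 = 208.57
Step 4: 180 μL + 3200 μL = 3380 μL total → factor 3380/180 = 18.778
Step 5: 120 μL + 1.38 mL = 1500 μL total → factor 1500/120 = 12.5
Overall dilution factor = 3 × 3.7143 × 208.57 × 18.778 × 12.5 = 5.4551 × 10^5
Final = 3.00 mM / 5.4551 × 10^5 = 5.499 × 10^-6 mM = 5.50 nM

5.50 nM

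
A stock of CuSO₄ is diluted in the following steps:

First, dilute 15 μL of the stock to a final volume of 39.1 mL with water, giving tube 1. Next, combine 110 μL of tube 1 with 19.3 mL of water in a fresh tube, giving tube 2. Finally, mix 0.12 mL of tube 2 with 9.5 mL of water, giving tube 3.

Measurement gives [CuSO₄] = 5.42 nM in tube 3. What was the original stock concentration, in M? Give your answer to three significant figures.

Step 1: 15 μL brought to 39.1 mL → factor 39100/15 = 2606.7
Step 2: 110 μL + 19.3 mL = 19410 μL total → factor 19410/110 = 176.45
Step 3: 0.12 mL + 9.5 mL = 9.62 mL total → factor 9.62/0.12 = 80.167
Overall dilution factor = 2606.7 × 176.45 × 80.167 = 3.6873 × 10^7
Stock = 5.42 nM × 3.6873 × 10^7 = 1.999 × 10^8 nM = 0.200 M

0.200 M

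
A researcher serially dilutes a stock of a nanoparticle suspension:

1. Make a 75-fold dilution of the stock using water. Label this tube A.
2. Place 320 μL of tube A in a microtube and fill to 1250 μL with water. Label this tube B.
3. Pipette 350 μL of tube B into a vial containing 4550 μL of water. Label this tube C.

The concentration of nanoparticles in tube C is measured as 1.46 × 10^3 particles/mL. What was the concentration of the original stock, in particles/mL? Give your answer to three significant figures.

5.99 × 10^6 particles/mL

Step 1: 75-fold → factor 75
Step 2: 320 μL brought to 1250 μL → factor 1250/320 = 3.9062
Step 3: 350 μL + 4550 μL = 4900 μL total → factor 4900/350 = 14
Overall dilution factor = 75 × 3.9062 × 14 = 4101.6
Stock = 1.46 × 10^3 particles/mL × 4101.6 = 5.99 × 10^6 particles/mL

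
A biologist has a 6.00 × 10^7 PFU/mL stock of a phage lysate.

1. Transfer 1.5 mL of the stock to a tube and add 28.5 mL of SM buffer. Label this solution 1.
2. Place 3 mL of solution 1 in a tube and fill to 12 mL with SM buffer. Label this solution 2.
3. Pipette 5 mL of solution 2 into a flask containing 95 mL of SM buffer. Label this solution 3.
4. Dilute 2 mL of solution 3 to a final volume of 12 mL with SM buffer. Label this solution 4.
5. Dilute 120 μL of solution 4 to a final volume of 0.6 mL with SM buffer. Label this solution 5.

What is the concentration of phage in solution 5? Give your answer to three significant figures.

1.25 × 10^3 PFU/mL

Step 1: 1.5 mL + 28.5 mL = 30 mL total → factor 30/1.5 = 20
Step 2: 3 mL brought to 12 mL → factor 12/3 = 4
Step 3: 5 mL + 95 mL = 100 mL total → factor 100/5 = 20
Step 4: 2 mL brought to 12 mL → factor 12/2 = 6
Step 5: 120 μL brought to 0.6 mL → factor 600/120 = 5
Overall dilution factor = 20 × 4 × 20 × 6 × 5 = 48000
Final = 6.00 × 10^7 PFU/mL / 48000 = 1.25 × 10^3 PFU/mL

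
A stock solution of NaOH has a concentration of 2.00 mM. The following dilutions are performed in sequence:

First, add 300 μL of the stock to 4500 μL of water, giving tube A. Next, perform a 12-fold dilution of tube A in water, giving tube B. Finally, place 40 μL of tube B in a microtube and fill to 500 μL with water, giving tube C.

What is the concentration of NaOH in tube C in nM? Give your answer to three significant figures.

833 nM

Step 1: 300 μL + 4500 μL = 4800 μL total → factor 4800/300 = 16
Step 2: 12-fold → factor 12
Step 3: 40 μL brought to 500 μL → factor 500/40 = 12.5
Overall dilution factor = 16 × 12 × 12.5 = 2400
Final = 2.00 mM / 2400 = 0.0008333 mM = 833 nM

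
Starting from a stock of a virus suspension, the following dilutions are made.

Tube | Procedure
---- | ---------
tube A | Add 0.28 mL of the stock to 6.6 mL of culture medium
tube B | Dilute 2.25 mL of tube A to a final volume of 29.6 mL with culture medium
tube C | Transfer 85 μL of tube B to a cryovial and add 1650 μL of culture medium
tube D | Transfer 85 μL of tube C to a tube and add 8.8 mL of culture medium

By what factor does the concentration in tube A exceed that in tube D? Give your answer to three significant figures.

Step 1: 0.28 mL + 6.6 mL = 6.88 mL total → factor 6.88/0.28 = 24.571
Step 2: 2.25 mL brought to 29.6 mL → factor 29.6/2.25 = 13.156
Step 3: 85 μL + 1650 μL = 1735 μL total → factor 1735/85 = 20.412
Step 4: 85 μL + 8.8 mL = 8885 μL total → factor 8885/85 = 104.53
Dilution factor to tube A = 24.571; to tube D = 6.897 × 10^5
[tube A]/[tube D] = (factor to tube D)/(factor to tube A) = 6.897 × 10^5/24.571 = 2.81 × 10^4

2.81 × 10^4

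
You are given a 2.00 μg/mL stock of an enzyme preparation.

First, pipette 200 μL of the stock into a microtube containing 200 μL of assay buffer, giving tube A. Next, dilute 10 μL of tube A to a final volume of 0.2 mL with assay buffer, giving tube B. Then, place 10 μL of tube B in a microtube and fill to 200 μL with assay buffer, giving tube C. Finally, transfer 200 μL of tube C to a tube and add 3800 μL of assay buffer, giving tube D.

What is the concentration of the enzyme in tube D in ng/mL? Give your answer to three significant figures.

Step 1: 200 μL + 200 μL = 400 μL total → factor 400/200 = 2
Step 2: 10 μL brought to 0.2 mL → factor 200/10 = 20
Step 3: 10 μL brought to 200 μL → factor 200/10 = 20
Step 4: 200 μL + 3800 μL = 4000 μL total → factor 4000/200 = 20
Overall dilution factor = 2 × 20 × 20 × 20 = 16000
Final = 2.00 μg/mL / 16000 = 0.0001250 μg/mL = 0.125 ng/mL

0.125 ng/mL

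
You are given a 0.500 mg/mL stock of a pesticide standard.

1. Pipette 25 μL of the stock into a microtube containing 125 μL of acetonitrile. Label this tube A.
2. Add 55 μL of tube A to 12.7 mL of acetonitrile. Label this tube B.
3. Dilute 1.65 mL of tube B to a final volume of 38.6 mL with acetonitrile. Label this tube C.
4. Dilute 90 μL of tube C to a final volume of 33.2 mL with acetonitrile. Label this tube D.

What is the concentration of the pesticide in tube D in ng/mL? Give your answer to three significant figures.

Step 1: 25 μL + 125 μL = 150 μL total → factor 150/25 = 6
Step 2: 55 μL + 12.7 mL = 12755 μL total → factor 12755/55 = 231.91
Step 3: 1.65 mL brought to 38.6 mL → factor 38.6/1.65 = 23.394
Step 4: 90 μL brought to 33.2 mL → factor 33200/90 = 368.89
Overall dilution factor = 6 × 231.91 × 23.394 × 368.89 = 1.2008 × 10^7
Final = 0.500 mg/mL / 1.2008 × 10^7 = 4.164 × 10^-8 mg/mL = 0.0416 ng/mL

0.0416 ng/mL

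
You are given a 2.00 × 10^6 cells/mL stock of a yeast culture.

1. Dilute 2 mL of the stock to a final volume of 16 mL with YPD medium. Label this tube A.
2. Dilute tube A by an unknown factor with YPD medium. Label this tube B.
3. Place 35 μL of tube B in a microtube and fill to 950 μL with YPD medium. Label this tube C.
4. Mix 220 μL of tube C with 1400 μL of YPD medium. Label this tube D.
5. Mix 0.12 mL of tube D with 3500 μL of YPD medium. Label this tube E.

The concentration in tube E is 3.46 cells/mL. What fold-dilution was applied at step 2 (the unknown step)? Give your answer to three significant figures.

Step 1: 2 mL brought to 16 mL → factor 16/2 = 8
Step 2: unknown factor x
Step 3: 35 μL brought to 950 μL → factor 950/35 = 27.143
Step 4: 220 μL + 1400 μL = 1620 μL total → factor 1620/220 = 7.3636
Step 5: 0.12 mL + 3500 μL = 3.62 mL total → factor 3.62/0.12 = 30.167
Product of known-step factors = 48235
Overall factor = 2.00 × 10^6 cells/mL / (3.46 cells/mL) = 5.7803 × 10^5
x = 5.7803 × 10^5 / 48235 = 12.0

12.0-fold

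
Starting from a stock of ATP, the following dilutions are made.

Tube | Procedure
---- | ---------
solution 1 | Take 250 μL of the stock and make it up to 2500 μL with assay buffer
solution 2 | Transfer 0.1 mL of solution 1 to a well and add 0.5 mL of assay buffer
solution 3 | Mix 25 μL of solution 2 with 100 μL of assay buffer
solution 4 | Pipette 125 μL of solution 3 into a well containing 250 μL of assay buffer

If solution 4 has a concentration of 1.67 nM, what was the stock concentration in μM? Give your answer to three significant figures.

1.50 μM

Step 1: 250 μL brought to 2500 μL → factor 2500/250 = 10
Step 2: 0.1 mL + 0.5 mL = 0.6 mL total → factor 0.6/0.1 = 6
Step 3: 25 μL + 100 μL = 125 μL total → factor 125/25 = 5
Step 4: 125 μL + 250 μL = 375 μL total → factor 375/125 = 3
Overall dilution factor = 10 × 6 × 5 × 3 = 900
Stock = 1.67 nM × 900 = 1503 nM = 1.50 μM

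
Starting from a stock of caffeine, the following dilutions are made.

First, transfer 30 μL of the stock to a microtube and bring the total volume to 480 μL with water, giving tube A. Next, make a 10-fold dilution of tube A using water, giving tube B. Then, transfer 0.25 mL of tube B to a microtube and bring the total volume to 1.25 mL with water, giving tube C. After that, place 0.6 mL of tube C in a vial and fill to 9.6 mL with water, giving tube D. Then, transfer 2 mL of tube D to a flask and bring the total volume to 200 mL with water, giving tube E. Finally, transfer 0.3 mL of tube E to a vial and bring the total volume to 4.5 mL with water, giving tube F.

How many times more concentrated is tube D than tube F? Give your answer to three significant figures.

1.50 × 10^3

Step 1: 30 μL brought to 480 μL → factor 480/30 = 16
Step 2: 10-fold → factor 10
Step 3: 0.25 mL brought to 1.25 mL → factor 1.25/0.25 = 5
Step 4: 0.6 mL brought to 9.6 mL → factor 9.6/0.6 = 16
Step 5: 2 mL brought to 200 mL → factor 200/2 = 100
Step 6: 0.3 mL brought to 4.5 mL → factor 4.5/0.3 = 15
Dilution factor to tube D = 12800; to tube F = 1.92 × 10^7
[tube D]/[tube F] = (factor to tube F)/(factor to tube D) = 1.92 × 10^7/12800 = 1.50 × 10^3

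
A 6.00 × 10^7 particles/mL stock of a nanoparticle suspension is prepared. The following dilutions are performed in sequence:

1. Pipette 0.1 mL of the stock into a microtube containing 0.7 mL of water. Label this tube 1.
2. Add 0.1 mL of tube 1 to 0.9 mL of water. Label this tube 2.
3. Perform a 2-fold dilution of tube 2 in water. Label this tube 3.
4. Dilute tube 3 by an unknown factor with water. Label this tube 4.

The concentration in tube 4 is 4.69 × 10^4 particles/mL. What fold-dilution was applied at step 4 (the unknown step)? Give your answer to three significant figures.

Step 1: 0.1 mL + 0.7 mL = 0.8 mL total → factor 0.8/0.1 = 8
Step 2: 0.1 mL + 0.9 mL = 1 mL total → factor 1/0.1 = 10
Step 3: 2-fold → factor 2
Step 4: unknown factor x
Product of known-step factors = 160
Overall factor = 6.00 × 10^7 particles/mL / (4.69 × 10^4 particles/mL) = 1279.3
x = 1279.3 / 160 = 8.00

8.00-fold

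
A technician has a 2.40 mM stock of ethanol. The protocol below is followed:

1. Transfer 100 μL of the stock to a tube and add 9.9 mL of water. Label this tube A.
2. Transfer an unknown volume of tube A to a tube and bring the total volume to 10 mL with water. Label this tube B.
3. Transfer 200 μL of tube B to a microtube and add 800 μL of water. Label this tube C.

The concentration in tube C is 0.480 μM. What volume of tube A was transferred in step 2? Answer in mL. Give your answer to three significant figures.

Step 1: 100 μL + 9.9 mL = 10000 μL total → factor 10000/100 = 100
Step 2: v brought to 10 mL → factor = 10 mL/v
Step 3: 200 μL + 800 μL = 1000 μL total → factor 1000/200 = 5
Product of known-step factors = 500
Overall factor = 2.40 mM / (0.480 μM) = 5000
Step-2 factor = 5000 / 500 = 10
v = 10 mL / 10 = 1.00 mL

1.00 mL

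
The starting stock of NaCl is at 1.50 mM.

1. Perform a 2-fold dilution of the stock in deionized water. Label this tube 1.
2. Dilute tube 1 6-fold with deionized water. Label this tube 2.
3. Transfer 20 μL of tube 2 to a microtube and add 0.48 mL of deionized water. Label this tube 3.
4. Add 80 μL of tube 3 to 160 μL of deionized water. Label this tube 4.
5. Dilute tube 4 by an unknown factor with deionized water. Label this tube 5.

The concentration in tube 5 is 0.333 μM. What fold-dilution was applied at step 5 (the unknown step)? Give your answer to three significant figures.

5.01-fold

Step 1: 2-fold → factor 2
Step 2: 6-fold → factor 6
Step 3: 20 μL + 0.48 mL = 500 μL total → factor 500/20 = 25
Step 4: 80 μL + 160 μL = 240 μL total → factor 240/80 = 3
Step 5: unknown factor x
Product of known-step factors = 900
Overall factor = 1.50 mM / (0.333 μM) = 4504.5
x = 4504.5 / 900 = 5.01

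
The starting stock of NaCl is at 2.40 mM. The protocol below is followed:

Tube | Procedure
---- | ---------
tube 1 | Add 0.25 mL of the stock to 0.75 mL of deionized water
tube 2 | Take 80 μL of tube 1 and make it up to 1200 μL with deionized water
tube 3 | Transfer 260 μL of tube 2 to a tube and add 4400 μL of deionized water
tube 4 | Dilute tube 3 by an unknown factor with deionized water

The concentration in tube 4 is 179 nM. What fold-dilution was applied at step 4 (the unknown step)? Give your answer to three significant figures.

Step 1: 0.25 mL + 0.75 mL = 1 mL total → factor 1/0.25 = 4
Step 2: 80 μL brought to 1200 μL → factor 1200/80 = 15
Step 3: 260 μL + 4400 μL = 4660 μL total → factor 4660/260 = 17.923
Step 4: unknown factor x
Product of known-step factors = 1075.4
Overall factor = 2.40 mM / (179 nM) = 13408
x = 13408 / 1075.4 = 12.5

12.5-fold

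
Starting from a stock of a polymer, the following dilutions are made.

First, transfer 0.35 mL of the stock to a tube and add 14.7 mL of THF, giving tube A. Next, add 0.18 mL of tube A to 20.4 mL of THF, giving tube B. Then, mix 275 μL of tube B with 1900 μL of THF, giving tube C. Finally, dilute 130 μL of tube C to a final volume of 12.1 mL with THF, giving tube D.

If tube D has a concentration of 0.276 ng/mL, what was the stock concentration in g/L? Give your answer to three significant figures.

0.999 g/L

Step 1: 0.35 mL + 14.7 mL = 15.05 mL total → factor 15.05/0.35 = 43
Step 2: 0.18 mL + 20.4 mL = 20.58 mL total → factor 20.58/0.18 = 114.33
Step 3: 275 μL + 1900 μL = 2175 μL total → factor 2175/275 = 7.9091
Step 4: 130 μL brought to 12.1 mL → factor 12100/130 = 93.077
Overall dilution factor = 43 × 114.33 × 7.9091 × 93.077 = 3.6192 × 10^6
Stock = 0.276 ng/mL × 3.6192 × 10^6 = 9.989 × 10^5 ng/mL = 0.999 g/L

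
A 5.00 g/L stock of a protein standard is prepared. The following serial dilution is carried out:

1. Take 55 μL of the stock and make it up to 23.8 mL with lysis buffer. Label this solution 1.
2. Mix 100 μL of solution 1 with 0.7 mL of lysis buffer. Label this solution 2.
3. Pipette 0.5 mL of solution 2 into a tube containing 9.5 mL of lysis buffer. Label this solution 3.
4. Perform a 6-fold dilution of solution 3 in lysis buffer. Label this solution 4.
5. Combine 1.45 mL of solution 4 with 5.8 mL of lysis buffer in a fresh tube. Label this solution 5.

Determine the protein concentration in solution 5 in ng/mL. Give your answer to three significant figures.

2.41 ng/mL

Step 1: 55 μL brought to 23.8 mL → factor 23800/55 = 432.73
Step 2: 100 μL + 0.7 mL = 800 μL total → factor 800/100 = 8
Step 3: 0.5 mL + 9.5 mL = 10 mL total → factor 10/0.5 = 20
Step 4: 6-fold → factor 6
Step 5: 1.45 mL + 5.8 mL = 7.25 mL total → factor 7.25/1.45 = 5
Overall dilution factor = 432.73 × 8 × 20 × 6 × 5 = 2.0771 × 10^6
Final = 5.00 g/L / 2.0771 × 10^6 = 2.407 × 10^-6 g/L = 2.41 ng/mL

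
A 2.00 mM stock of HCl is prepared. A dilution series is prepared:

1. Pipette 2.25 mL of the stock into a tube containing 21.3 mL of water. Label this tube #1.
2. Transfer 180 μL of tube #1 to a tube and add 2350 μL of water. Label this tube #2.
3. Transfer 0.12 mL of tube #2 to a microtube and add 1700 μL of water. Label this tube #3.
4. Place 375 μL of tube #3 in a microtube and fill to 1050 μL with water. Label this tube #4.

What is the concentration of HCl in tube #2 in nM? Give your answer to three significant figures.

1.36 × 10^4 nM

Step 1: 2.25 mL + 21.3 mL = 23.55 mL total → factor 23.55/2.25 = 10.467
Step 2: 180 μL + 2350 μL = 2530 μL total → factor 2530/180 = 14.056
Dilution factor through tube #2 = 10.467 × 14.056 = 147.11
[tube #2] = 2.00 mM / 147.11 = 0.01359 mM = 1.36 × 10^4 nM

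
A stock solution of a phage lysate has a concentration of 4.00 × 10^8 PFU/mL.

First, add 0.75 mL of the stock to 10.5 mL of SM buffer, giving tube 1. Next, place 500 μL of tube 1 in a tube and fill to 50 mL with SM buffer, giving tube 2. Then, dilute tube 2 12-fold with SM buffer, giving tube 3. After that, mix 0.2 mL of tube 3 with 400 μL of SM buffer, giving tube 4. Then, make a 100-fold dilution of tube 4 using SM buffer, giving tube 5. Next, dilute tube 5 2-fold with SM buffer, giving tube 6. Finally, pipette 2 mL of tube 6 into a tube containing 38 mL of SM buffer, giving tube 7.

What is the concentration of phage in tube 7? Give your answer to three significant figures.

Step 1: 0.75 mL + 10.5 mL = 11.25 mL total → factor 11.25/0.75 = 15
Step 2: 500 μL brought to 50 mL → factor 50000/500 = 100
Step 3: 12-fold → factor 12
Step 4: 0.2 mL + 400 μL = 0.6 mL total → factor 0.6/0.2 = 3
Step 5: 100-fold → factor 100
Step 6: 2-fold → factor 2
Step 7: 2 mL + 38 mL = 40 mL total → factor 40/2 = 20
Overall dilution factor = 15 × 100 × 12 × 3 × 100 × 2 × 20 = 2.16 × 10^8
Final = 4.00 × 10^8 PFU/mL / 2.16 × 10^8 = 1.85 PFU/mL

1.85 PFU/mL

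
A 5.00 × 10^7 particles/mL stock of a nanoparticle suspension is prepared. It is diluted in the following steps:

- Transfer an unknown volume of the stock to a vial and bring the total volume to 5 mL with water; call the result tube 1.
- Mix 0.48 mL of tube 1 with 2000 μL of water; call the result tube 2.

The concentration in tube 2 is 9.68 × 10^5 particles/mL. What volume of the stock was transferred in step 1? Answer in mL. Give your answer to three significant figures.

0.500 mL

Step 1: v brought to 5 mL → factor = 5 mL/v
Step 2: 0.48 mL + 2000 μL = 2.48 mL total → factor 2.48/0.48 = 5.1667
Product of known-step factors = 5.1667
Overall factor = 5.00 × 10^7 particles/mL / (9.68 × 10^5 particles/mL) = 51.653
Step-1 factor = 51.653 / 5.1667 = 9.9973
v = 5 mL / 9.9973 = 0.500 mL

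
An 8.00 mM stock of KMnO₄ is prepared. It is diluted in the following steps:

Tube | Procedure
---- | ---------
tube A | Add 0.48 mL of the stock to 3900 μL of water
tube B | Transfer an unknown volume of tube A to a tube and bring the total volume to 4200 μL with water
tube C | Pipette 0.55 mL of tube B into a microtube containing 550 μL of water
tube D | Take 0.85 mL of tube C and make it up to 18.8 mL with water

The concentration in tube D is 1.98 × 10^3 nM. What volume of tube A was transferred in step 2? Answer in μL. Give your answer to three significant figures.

420 μL

Step 1: 0.48 mL + 3900 μL = 4.38 mL total → factor 4.38/0.48 = 9.125
Step 2: v brought to 4200 μL → factor = 4200 μL/v
Step 3: 0.55 mL + 550 μL = 1.1 mL total → factor 1.1/0.55 = 2
Step 4: 0.85 mL brought to 18.8 mL → factor 18.8/0.85 = 22.118
Product of known-step factors = 403.65
Overall factor = 8.00 mM / (1.98 × 10^3 nM) = 4040.4
Step-2 factor = 4040.4 / 403.65 = 10.01
v = 4200 μL / 10.01 = 420 μL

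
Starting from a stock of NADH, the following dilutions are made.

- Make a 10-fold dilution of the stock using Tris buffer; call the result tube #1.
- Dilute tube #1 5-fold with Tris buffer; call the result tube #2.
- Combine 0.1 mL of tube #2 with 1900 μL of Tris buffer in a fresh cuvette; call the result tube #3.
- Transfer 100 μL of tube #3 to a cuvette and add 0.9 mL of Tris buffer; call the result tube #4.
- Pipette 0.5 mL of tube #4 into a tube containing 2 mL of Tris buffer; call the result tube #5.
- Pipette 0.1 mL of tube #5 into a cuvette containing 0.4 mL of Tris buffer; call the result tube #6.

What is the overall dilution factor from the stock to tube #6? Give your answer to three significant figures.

2.50 × 10^5

Step 1: 10-fold → factor 10
Step 2: 5-fold → factor 5
Step 3: 0.1 mL + 1900 μL = 2 mL total → factor 2/0.1 = 20
Step 4: 100 μL + 0.9 mL = 1000 μL total → factor 1000/100 = 10
Step 5: 0.5 mL + 2 mL = 2.5 mL total → factor 2.5/0.5 = 5
Step 6: 0.1 mL + 0.4 mL = 0.5 mL total → factor 0.5/0.1 = 5
Overall dilution factor = 10 × 5 × 20 × 10 × 5 × 5 = 2.5 × 10^5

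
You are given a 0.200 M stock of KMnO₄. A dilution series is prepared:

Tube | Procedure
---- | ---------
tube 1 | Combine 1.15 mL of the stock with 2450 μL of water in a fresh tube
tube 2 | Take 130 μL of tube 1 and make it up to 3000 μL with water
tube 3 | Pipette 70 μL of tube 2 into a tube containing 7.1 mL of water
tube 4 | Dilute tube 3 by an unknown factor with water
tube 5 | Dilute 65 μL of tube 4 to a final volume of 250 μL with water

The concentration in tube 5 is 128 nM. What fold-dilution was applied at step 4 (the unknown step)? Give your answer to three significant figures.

54.9-fold

Step 1: 1.15 mL + 2450 μL = 3.6 mL total → factor 3.6/1.15 = 3.1304
Step 2: 130 μL brought to 3000 μL → factor 3000/130 = 23.077
Step 3: 70 μL + 7.1 mL = 7170 μL total → factor 7170/70 = 102.43
Step 4: unknown factor x
Step 5: 65 μL brought to 250 μL → factor 250/65 = 3.8462
Product of known-step factors = 28460
Overall factor = 0.200 M / (128 nM) = 1.5625 × 10^6
x = 1.5625 × 10^6 / 28460 = 54.9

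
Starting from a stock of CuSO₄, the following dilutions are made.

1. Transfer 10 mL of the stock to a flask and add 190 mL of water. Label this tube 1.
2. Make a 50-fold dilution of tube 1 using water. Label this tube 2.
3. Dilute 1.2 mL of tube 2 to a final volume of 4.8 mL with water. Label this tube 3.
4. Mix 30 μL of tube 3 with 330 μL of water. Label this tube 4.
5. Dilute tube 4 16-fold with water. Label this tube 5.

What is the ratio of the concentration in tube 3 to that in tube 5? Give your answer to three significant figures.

Step 1: 10 mL + 190 mL = 200 mL total → factor 200/10 = 20
Step 2: 50-fold → factor 50
Step 3: 1.2 mL brought to 4.8 mL → factor 4.8/1.2 = 4
Step 4: 30 μL + 330 μL = 360 μL total → factor 360/30 = 12
Step 5: 16-fold → factor 16
Dilution factor to tube 3 = 4000; to tube 5 = 7.68 × 10^5
[tube 3]/[tube 5] = (factor to tube 5)/(factor to tube 3) = 7.68 × 10^5/4000 = 192

192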